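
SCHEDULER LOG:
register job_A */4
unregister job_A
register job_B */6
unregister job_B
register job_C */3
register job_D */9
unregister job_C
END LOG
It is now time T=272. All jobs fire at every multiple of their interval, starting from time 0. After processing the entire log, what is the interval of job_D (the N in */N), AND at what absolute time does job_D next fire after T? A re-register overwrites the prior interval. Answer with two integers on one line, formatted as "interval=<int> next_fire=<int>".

Answer: interval=9 next_fire=279

Derivation:
Op 1: register job_A */4 -> active={job_A:*/4}
Op 2: unregister job_A -> active={}
Op 3: register job_B */6 -> active={job_B:*/6}
Op 4: unregister job_B -> active={}
Op 5: register job_C */3 -> active={job_C:*/3}
Op 6: register job_D */9 -> active={job_C:*/3, job_D:*/9}
Op 7: unregister job_C -> active={job_D:*/9}
Final interval of job_D = 9
Next fire of job_D after T=272: (272//9+1)*9 = 279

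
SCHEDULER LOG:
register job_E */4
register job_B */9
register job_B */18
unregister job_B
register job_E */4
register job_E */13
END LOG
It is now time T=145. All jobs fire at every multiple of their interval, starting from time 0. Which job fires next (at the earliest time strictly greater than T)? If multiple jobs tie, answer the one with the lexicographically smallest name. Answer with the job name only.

Answer: job_E

Derivation:
Op 1: register job_E */4 -> active={job_E:*/4}
Op 2: register job_B */9 -> active={job_B:*/9, job_E:*/4}
Op 3: register job_B */18 -> active={job_B:*/18, job_E:*/4}
Op 4: unregister job_B -> active={job_E:*/4}
Op 5: register job_E */4 -> active={job_E:*/4}
Op 6: register job_E */13 -> active={job_E:*/13}
  job_E: interval 13, next fire after T=145 is 156
Earliest = 156, winner (lex tiebreak) = job_E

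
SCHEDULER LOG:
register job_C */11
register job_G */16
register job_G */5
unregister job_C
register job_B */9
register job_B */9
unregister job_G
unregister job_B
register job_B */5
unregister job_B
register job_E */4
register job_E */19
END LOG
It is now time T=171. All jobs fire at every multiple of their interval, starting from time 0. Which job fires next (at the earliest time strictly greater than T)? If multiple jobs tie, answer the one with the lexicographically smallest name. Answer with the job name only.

Op 1: register job_C */11 -> active={job_C:*/11}
Op 2: register job_G */16 -> active={job_C:*/11, job_G:*/16}
Op 3: register job_G */5 -> active={job_C:*/11, job_G:*/5}
Op 4: unregister job_C -> active={job_G:*/5}
Op 5: register job_B */9 -> active={job_B:*/9, job_G:*/5}
Op 6: register job_B */9 -> active={job_B:*/9, job_G:*/5}
Op 7: unregister job_G -> active={job_B:*/9}
Op 8: unregister job_B -> active={}
Op 9: register job_B */5 -> active={job_B:*/5}
Op 10: unregister job_B -> active={}
Op 11: register job_E */4 -> active={job_E:*/4}
Op 12: register job_E */19 -> active={job_E:*/19}
  job_E: interval 19, next fire after T=171 is 190
Earliest = 190, winner (lex tiebreak) = job_E

Answer: job_E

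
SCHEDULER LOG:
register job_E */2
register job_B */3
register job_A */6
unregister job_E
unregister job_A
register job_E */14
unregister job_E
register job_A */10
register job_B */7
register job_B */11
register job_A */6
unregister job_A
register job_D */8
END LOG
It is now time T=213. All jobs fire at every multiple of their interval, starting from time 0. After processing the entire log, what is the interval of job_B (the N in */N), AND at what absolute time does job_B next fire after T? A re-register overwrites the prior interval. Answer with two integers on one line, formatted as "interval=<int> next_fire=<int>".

Answer: interval=11 next_fire=220

Derivation:
Op 1: register job_E */2 -> active={job_E:*/2}
Op 2: register job_B */3 -> active={job_B:*/3, job_E:*/2}
Op 3: register job_A */6 -> active={job_A:*/6, job_B:*/3, job_E:*/2}
Op 4: unregister job_E -> active={job_A:*/6, job_B:*/3}
Op 5: unregister job_A -> active={job_B:*/3}
Op 6: register job_E */14 -> active={job_B:*/3, job_E:*/14}
Op 7: unregister job_E -> active={job_B:*/3}
Op 8: register job_A */10 -> active={job_A:*/10, job_B:*/3}
Op 9: register job_B */7 -> active={job_A:*/10, job_B:*/7}
Op 10: register job_B */11 -> active={job_A:*/10, job_B:*/11}
Op 11: register job_A */6 -> active={job_A:*/6, job_B:*/11}
Op 12: unregister job_A -> active={job_B:*/11}
Op 13: register job_D */8 -> active={job_B:*/11, job_D:*/8}
Final interval of job_B = 11
Next fire of job_B after T=213: (213//11+1)*11 = 220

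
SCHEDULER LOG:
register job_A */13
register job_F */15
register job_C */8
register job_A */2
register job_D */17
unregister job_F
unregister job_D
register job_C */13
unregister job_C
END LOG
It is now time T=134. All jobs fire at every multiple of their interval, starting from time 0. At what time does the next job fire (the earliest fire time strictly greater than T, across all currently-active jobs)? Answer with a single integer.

Answer: 136

Derivation:
Op 1: register job_A */13 -> active={job_A:*/13}
Op 2: register job_F */15 -> active={job_A:*/13, job_F:*/15}
Op 3: register job_C */8 -> active={job_A:*/13, job_C:*/8, job_F:*/15}
Op 4: register job_A */2 -> active={job_A:*/2, job_C:*/8, job_F:*/15}
Op 5: register job_D */17 -> active={job_A:*/2, job_C:*/8, job_D:*/17, job_F:*/15}
Op 6: unregister job_F -> active={job_A:*/2, job_C:*/8, job_D:*/17}
Op 7: unregister job_D -> active={job_A:*/2, job_C:*/8}
Op 8: register job_C */13 -> active={job_A:*/2, job_C:*/13}
Op 9: unregister job_C -> active={job_A:*/2}
  job_A: interval 2, next fire after T=134 is 136
Earliest fire time = 136 (job job_A)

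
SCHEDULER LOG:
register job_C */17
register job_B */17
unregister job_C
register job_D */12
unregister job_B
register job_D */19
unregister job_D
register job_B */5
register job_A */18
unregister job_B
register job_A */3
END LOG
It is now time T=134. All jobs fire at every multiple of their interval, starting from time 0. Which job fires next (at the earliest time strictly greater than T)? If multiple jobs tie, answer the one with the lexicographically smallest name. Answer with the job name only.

Answer: job_A

Derivation:
Op 1: register job_C */17 -> active={job_C:*/17}
Op 2: register job_B */17 -> active={job_B:*/17, job_C:*/17}
Op 3: unregister job_C -> active={job_B:*/17}
Op 4: register job_D */12 -> active={job_B:*/17, job_D:*/12}
Op 5: unregister job_B -> active={job_D:*/12}
Op 6: register job_D */19 -> active={job_D:*/19}
Op 7: unregister job_D -> active={}
Op 8: register job_B */5 -> active={job_B:*/5}
Op 9: register job_A */18 -> active={job_A:*/18, job_B:*/5}
Op 10: unregister job_B -> active={job_A:*/18}
Op 11: register job_A */3 -> active={job_A:*/3}
  job_A: interval 3, next fire after T=134 is 135
Earliest = 135, winner (lex tiebreak) = job_A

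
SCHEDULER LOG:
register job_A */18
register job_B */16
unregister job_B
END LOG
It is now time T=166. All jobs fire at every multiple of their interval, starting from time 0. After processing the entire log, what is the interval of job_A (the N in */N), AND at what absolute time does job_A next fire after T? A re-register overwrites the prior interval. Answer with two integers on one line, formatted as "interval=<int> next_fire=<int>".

Op 1: register job_A */18 -> active={job_A:*/18}
Op 2: register job_B */16 -> active={job_A:*/18, job_B:*/16}
Op 3: unregister job_B -> active={job_A:*/18}
Final interval of job_A = 18
Next fire of job_A after T=166: (166//18+1)*18 = 180

Answer: interval=18 next_fire=180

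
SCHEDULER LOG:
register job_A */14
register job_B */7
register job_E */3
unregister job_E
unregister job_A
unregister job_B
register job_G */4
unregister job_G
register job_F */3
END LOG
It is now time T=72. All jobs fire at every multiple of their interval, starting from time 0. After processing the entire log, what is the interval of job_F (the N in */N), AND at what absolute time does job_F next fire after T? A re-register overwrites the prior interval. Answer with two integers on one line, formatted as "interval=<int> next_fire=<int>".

Answer: interval=3 next_fire=75

Derivation:
Op 1: register job_A */14 -> active={job_A:*/14}
Op 2: register job_B */7 -> active={job_A:*/14, job_B:*/7}
Op 3: register job_E */3 -> active={job_A:*/14, job_B:*/7, job_E:*/3}
Op 4: unregister job_E -> active={job_A:*/14, job_B:*/7}
Op 5: unregister job_A -> active={job_B:*/7}
Op 6: unregister job_B -> active={}
Op 7: register job_G */4 -> active={job_G:*/4}
Op 8: unregister job_G -> active={}
Op 9: register job_F */3 -> active={job_F:*/3}
Final interval of job_F = 3
Next fire of job_F after T=72: (72//3+1)*3 = 75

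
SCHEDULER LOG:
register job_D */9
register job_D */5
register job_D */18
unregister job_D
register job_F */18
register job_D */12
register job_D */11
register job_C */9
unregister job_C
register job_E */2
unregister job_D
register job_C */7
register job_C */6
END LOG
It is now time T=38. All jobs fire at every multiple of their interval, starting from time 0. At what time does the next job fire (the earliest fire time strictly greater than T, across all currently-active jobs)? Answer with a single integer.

Answer: 40

Derivation:
Op 1: register job_D */9 -> active={job_D:*/9}
Op 2: register job_D */5 -> active={job_D:*/5}
Op 3: register job_D */18 -> active={job_D:*/18}
Op 4: unregister job_D -> active={}
Op 5: register job_F */18 -> active={job_F:*/18}
Op 6: register job_D */12 -> active={job_D:*/12, job_F:*/18}
Op 7: register job_D */11 -> active={job_D:*/11, job_F:*/18}
Op 8: register job_C */9 -> active={job_C:*/9, job_D:*/11, job_F:*/18}
Op 9: unregister job_C -> active={job_D:*/11, job_F:*/18}
Op 10: register job_E */2 -> active={job_D:*/11, job_E:*/2, job_F:*/18}
Op 11: unregister job_D -> active={job_E:*/2, job_F:*/18}
Op 12: register job_C */7 -> active={job_C:*/7, job_E:*/2, job_F:*/18}
Op 13: register job_C */6 -> active={job_C:*/6, job_E:*/2, job_F:*/18}
  job_C: interval 6, next fire after T=38 is 42
  job_E: interval 2, next fire after T=38 is 40
  job_F: interval 18, next fire after T=38 is 54
Earliest fire time = 40 (job job_E)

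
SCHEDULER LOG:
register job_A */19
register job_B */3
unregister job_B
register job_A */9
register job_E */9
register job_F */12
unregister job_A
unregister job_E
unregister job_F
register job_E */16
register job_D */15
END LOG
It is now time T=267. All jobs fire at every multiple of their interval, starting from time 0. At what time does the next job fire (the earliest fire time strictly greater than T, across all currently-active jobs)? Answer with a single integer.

Answer: 270

Derivation:
Op 1: register job_A */19 -> active={job_A:*/19}
Op 2: register job_B */3 -> active={job_A:*/19, job_B:*/3}
Op 3: unregister job_B -> active={job_A:*/19}
Op 4: register job_A */9 -> active={job_A:*/9}
Op 5: register job_E */9 -> active={job_A:*/9, job_E:*/9}
Op 6: register job_F */12 -> active={job_A:*/9, job_E:*/9, job_F:*/12}
Op 7: unregister job_A -> active={job_E:*/9, job_F:*/12}
Op 8: unregister job_E -> active={job_F:*/12}
Op 9: unregister job_F -> active={}
Op 10: register job_E */16 -> active={job_E:*/16}
Op 11: register job_D */15 -> active={job_D:*/15, job_E:*/16}
  job_D: interval 15, next fire after T=267 is 270
  job_E: interval 16, next fire after T=267 is 272
Earliest fire time = 270 (job job_D)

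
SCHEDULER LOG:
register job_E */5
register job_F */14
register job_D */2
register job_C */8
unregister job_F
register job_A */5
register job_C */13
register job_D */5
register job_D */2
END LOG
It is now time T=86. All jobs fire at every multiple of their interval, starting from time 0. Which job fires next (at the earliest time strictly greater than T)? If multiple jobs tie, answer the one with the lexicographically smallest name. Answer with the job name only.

Answer: job_D

Derivation:
Op 1: register job_E */5 -> active={job_E:*/5}
Op 2: register job_F */14 -> active={job_E:*/5, job_F:*/14}
Op 3: register job_D */2 -> active={job_D:*/2, job_E:*/5, job_F:*/14}
Op 4: register job_C */8 -> active={job_C:*/8, job_D:*/2, job_E:*/5, job_F:*/14}
Op 5: unregister job_F -> active={job_C:*/8, job_D:*/2, job_E:*/5}
Op 6: register job_A */5 -> active={job_A:*/5, job_C:*/8, job_D:*/2, job_E:*/5}
Op 7: register job_C */13 -> active={job_A:*/5, job_C:*/13, job_D:*/2, job_E:*/5}
Op 8: register job_D */5 -> active={job_A:*/5, job_C:*/13, job_D:*/5, job_E:*/5}
Op 9: register job_D */2 -> active={job_A:*/5, job_C:*/13, job_D:*/2, job_E:*/5}
  job_A: interval 5, next fire after T=86 is 90
  job_C: interval 13, next fire after T=86 is 91
  job_D: interval 2, next fire after T=86 is 88
  job_E: interval 5, next fire after T=86 is 90
Earliest = 88, winner (lex tiebreak) = job_D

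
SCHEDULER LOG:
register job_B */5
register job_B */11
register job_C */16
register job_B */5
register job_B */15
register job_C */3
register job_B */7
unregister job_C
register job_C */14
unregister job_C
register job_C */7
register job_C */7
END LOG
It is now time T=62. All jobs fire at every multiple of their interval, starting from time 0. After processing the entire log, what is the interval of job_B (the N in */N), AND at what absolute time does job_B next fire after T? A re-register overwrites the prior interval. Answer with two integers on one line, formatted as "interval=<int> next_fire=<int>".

Answer: interval=7 next_fire=63

Derivation:
Op 1: register job_B */5 -> active={job_B:*/5}
Op 2: register job_B */11 -> active={job_B:*/11}
Op 3: register job_C */16 -> active={job_B:*/11, job_C:*/16}
Op 4: register job_B */5 -> active={job_B:*/5, job_C:*/16}
Op 5: register job_B */15 -> active={job_B:*/15, job_C:*/16}
Op 6: register job_C */3 -> active={job_B:*/15, job_C:*/3}
Op 7: register job_B */7 -> active={job_B:*/7, job_C:*/3}
Op 8: unregister job_C -> active={job_B:*/7}
Op 9: register job_C */14 -> active={job_B:*/7, job_C:*/14}
Op 10: unregister job_C -> active={job_B:*/7}
Op 11: register job_C */7 -> active={job_B:*/7, job_C:*/7}
Op 12: register job_C */7 -> active={job_B:*/7, job_C:*/7}
Final interval of job_B = 7
Next fire of job_B after T=62: (62//7+1)*7 = 63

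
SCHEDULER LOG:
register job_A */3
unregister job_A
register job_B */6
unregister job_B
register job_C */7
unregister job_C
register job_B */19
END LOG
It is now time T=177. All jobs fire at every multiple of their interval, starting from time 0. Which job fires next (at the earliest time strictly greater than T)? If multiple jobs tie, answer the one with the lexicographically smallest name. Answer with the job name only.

Answer: job_B

Derivation:
Op 1: register job_A */3 -> active={job_A:*/3}
Op 2: unregister job_A -> active={}
Op 3: register job_B */6 -> active={job_B:*/6}
Op 4: unregister job_B -> active={}
Op 5: register job_C */7 -> active={job_C:*/7}
Op 6: unregister job_C -> active={}
Op 7: register job_B */19 -> active={job_B:*/19}
  job_B: interval 19, next fire after T=177 is 190
Earliest = 190, winner (lex tiebreak) = job_B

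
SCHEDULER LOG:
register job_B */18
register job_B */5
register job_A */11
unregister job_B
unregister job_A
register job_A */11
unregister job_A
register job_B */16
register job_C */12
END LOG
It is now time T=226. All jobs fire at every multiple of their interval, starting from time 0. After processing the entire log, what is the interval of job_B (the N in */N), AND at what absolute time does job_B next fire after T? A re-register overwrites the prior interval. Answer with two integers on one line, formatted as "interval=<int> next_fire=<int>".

Answer: interval=16 next_fire=240

Derivation:
Op 1: register job_B */18 -> active={job_B:*/18}
Op 2: register job_B */5 -> active={job_B:*/5}
Op 3: register job_A */11 -> active={job_A:*/11, job_B:*/5}
Op 4: unregister job_B -> active={job_A:*/11}
Op 5: unregister job_A -> active={}
Op 6: register job_A */11 -> active={job_A:*/11}
Op 7: unregister job_A -> active={}
Op 8: register job_B */16 -> active={job_B:*/16}
Op 9: register job_C */12 -> active={job_B:*/16, job_C:*/12}
Final interval of job_B = 16
Next fire of job_B after T=226: (226//16+1)*16 = 240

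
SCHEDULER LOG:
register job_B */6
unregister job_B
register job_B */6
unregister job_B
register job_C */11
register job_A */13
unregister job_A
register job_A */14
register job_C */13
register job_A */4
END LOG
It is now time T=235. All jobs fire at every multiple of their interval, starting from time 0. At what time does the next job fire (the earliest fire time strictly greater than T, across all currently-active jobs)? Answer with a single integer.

Op 1: register job_B */6 -> active={job_B:*/6}
Op 2: unregister job_B -> active={}
Op 3: register job_B */6 -> active={job_B:*/6}
Op 4: unregister job_B -> active={}
Op 5: register job_C */11 -> active={job_C:*/11}
Op 6: register job_A */13 -> active={job_A:*/13, job_C:*/11}
Op 7: unregister job_A -> active={job_C:*/11}
Op 8: register job_A */14 -> active={job_A:*/14, job_C:*/11}
Op 9: register job_C */13 -> active={job_A:*/14, job_C:*/13}
Op 10: register job_A */4 -> active={job_A:*/4, job_C:*/13}
  job_A: interval 4, next fire after T=235 is 236
  job_C: interval 13, next fire after T=235 is 247
Earliest fire time = 236 (job job_A)

Answer: 236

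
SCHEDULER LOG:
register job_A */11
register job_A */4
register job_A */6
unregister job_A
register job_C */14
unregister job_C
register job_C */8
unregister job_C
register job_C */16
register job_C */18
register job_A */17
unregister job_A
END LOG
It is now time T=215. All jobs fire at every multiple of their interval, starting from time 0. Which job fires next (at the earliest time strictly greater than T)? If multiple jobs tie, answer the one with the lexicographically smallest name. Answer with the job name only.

Answer: job_C

Derivation:
Op 1: register job_A */11 -> active={job_A:*/11}
Op 2: register job_A */4 -> active={job_A:*/4}
Op 3: register job_A */6 -> active={job_A:*/6}
Op 4: unregister job_A -> active={}
Op 5: register job_C */14 -> active={job_C:*/14}
Op 6: unregister job_C -> active={}
Op 7: register job_C */8 -> active={job_C:*/8}
Op 8: unregister job_C -> active={}
Op 9: register job_C */16 -> active={job_C:*/16}
Op 10: register job_C */18 -> active={job_C:*/18}
Op 11: register job_A */17 -> active={job_A:*/17, job_C:*/18}
Op 12: unregister job_A -> active={job_C:*/18}
  job_C: interval 18, next fire after T=215 is 216
Earliest = 216, winner (lex tiebreak) = job_C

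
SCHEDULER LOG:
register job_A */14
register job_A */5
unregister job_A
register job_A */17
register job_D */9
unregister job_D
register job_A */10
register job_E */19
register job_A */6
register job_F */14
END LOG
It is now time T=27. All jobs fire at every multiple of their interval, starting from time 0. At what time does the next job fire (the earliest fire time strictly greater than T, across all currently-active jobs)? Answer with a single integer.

Answer: 28

Derivation:
Op 1: register job_A */14 -> active={job_A:*/14}
Op 2: register job_A */5 -> active={job_A:*/5}
Op 3: unregister job_A -> active={}
Op 4: register job_A */17 -> active={job_A:*/17}
Op 5: register job_D */9 -> active={job_A:*/17, job_D:*/9}
Op 6: unregister job_D -> active={job_A:*/17}
Op 7: register job_A */10 -> active={job_A:*/10}
Op 8: register job_E */19 -> active={job_A:*/10, job_E:*/19}
Op 9: register job_A */6 -> active={job_A:*/6, job_E:*/19}
Op 10: register job_F */14 -> active={job_A:*/6, job_E:*/19, job_F:*/14}
  job_A: interval 6, next fire after T=27 is 30
  job_E: interval 19, next fire after T=27 is 38
  job_F: interval 14, next fire after T=27 is 28
Earliest fire time = 28 (job job_F)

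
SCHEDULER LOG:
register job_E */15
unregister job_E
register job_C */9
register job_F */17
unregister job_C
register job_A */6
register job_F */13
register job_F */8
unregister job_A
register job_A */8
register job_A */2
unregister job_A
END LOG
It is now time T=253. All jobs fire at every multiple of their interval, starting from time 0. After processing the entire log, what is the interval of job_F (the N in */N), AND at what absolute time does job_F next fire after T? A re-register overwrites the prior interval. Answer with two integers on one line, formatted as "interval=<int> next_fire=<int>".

Answer: interval=8 next_fire=256

Derivation:
Op 1: register job_E */15 -> active={job_E:*/15}
Op 2: unregister job_E -> active={}
Op 3: register job_C */9 -> active={job_C:*/9}
Op 4: register job_F */17 -> active={job_C:*/9, job_F:*/17}
Op 5: unregister job_C -> active={job_F:*/17}
Op 6: register job_A */6 -> active={job_A:*/6, job_F:*/17}
Op 7: register job_F */13 -> active={job_A:*/6, job_F:*/13}
Op 8: register job_F */8 -> active={job_A:*/6, job_F:*/8}
Op 9: unregister job_A -> active={job_F:*/8}
Op 10: register job_A */8 -> active={job_A:*/8, job_F:*/8}
Op 11: register job_A */2 -> active={job_A:*/2, job_F:*/8}
Op 12: unregister job_A -> active={job_F:*/8}
Final interval of job_F = 8
Next fire of job_F after T=253: (253//8+1)*8 = 256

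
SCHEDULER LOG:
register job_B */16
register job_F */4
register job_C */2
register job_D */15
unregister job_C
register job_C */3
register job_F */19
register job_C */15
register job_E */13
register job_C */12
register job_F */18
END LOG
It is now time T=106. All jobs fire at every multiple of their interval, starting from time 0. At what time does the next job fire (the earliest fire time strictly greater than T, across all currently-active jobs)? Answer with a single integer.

Op 1: register job_B */16 -> active={job_B:*/16}
Op 2: register job_F */4 -> active={job_B:*/16, job_F:*/4}
Op 3: register job_C */2 -> active={job_B:*/16, job_C:*/2, job_F:*/4}
Op 4: register job_D */15 -> active={job_B:*/16, job_C:*/2, job_D:*/15, job_F:*/4}
Op 5: unregister job_C -> active={job_B:*/16, job_D:*/15, job_F:*/4}
Op 6: register job_C */3 -> active={job_B:*/16, job_C:*/3, job_D:*/15, job_F:*/4}
Op 7: register job_F */19 -> active={job_B:*/16, job_C:*/3, job_D:*/15, job_F:*/19}
Op 8: register job_C */15 -> active={job_B:*/16, job_C:*/15, job_D:*/15, job_F:*/19}
Op 9: register job_E */13 -> active={job_B:*/16, job_C:*/15, job_D:*/15, job_E:*/13, job_F:*/19}
Op 10: register job_C */12 -> active={job_B:*/16, job_C:*/12, job_D:*/15, job_E:*/13, job_F:*/19}
Op 11: register job_F */18 -> active={job_B:*/16, job_C:*/12, job_D:*/15, job_E:*/13, job_F:*/18}
  job_B: interval 16, next fire after T=106 is 112
  job_C: interval 12, next fire after T=106 is 108
  job_D: interval 15, next fire after T=106 is 120
  job_E: interval 13, next fire after T=106 is 117
  job_F: interval 18, next fire after T=106 is 108
Earliest fire time = 108 (job job_C)

Answer: 108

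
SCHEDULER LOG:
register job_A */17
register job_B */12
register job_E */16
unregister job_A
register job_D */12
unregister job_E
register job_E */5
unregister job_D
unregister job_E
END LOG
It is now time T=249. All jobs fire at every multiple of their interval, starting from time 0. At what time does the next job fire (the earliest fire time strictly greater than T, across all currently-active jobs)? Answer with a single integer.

Op 1: register job_A */17 -> active={job_A:*/17}
Op 2: register job_B */12 -> active={job_A:*/17, job_B:*/12}
Op 3: register job_E */16 -> active={job_A:*/17, job_B:*/12, job_E:*/16}
Op 4: unregister job_A -> active={job_B:*/12, job_E:*/16}
Op 5: register job_D */12 -> active={job_B:*/12, job_D:*/12, job_E:*/16}
Op 6: unregister job_E -> active={job_B:*/12, job_D:*/12}
Op 7: register job_E */5 -> active={job_B:*/12, job_D:*/12, job_E:*/5}
Op 8: unregister job_D -> active={job_B:*/12, job_E:*/5}
Op 9: unregister job_E -> active={job_B:*/12}
  job_B: interval 12, next fire after T=249 is 252
Earliest fire time = 252 (job job_B)

Answer: 252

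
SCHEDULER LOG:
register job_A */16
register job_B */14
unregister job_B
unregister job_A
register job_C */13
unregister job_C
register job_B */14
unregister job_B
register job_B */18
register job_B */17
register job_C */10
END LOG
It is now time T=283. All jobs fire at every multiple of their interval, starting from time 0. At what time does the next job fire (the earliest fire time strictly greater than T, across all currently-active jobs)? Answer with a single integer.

Op 1: register job_A */16 -> active={job_A:*/16}
Op 2: register job_B */14 -> active={job_A:*/16, job_B:*/14}
Op 3: unregister job_B -> active={job_A:*/16}
Op 4: unregister job_A -> active={}
Op 5: register job_C */13 -> active={job_C:*/13}
Op 6: unregister job_C -> active={}
Op 7: register job_B */14 -> active={job_B:*/14}
Op 8: unregister job_B -> active={}
Op 9: register job_B */18 -> active={job_B:*/18}
Op 10: register job_B */17 -> active={job_B:*/17}
Op 11: register job_C */10 -> active={job_B:*/17, job_C:*/10}
  job_B: interval 17, next fire after T=283 is 289
  job_C: interval 10, next fire after T=283 is 290
Earliest fire time = 289 (job job_B)

Answer: 289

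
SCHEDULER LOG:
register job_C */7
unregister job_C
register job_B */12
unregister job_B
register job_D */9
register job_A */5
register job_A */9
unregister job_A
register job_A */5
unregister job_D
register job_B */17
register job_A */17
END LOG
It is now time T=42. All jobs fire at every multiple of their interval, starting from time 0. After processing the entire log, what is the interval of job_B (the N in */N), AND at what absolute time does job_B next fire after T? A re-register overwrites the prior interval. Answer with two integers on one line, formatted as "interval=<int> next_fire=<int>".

Op 1: register job_C */7 -> active={job_C:*/7}
Op 2: unregister job_C -> active={}
Op 3: register job_B */12 -> active={job_B:*/12}
Op 4: unregister job_B -> active={}
Op 5: register job_D */9 -> active={job_D:*/9}
Op 6: register job_A */5 -> active={job_A:*/5, job_D:*/9}
Op 7: register job_A */9 -> active={job_A:*/9, job_D:*/9}
Op 8: unregister job_A -> active={job_D:*/9}
Op 9: register job_A */5 -> active={job_A:*/5, job_D:*/9}
Op 10: unregister job_D -> active={job_A:*/5}
Op 11: register job_B */17 -> active={job_A:*/5, job_B:*/17}
Op 12: register job_A */17 -> active={job_A:*/17, job_B:*/17}
Final interval of job_B = 17
Next fire of job_B after T=42: (42//17+1)*17 = 51

Answer: interval=17 next_fire=51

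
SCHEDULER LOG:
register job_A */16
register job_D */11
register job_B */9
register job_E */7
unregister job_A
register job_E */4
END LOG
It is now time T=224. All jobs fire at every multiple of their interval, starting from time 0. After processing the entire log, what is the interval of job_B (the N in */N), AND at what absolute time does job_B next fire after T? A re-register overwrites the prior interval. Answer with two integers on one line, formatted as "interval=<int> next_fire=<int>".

Op 1: register job_A */16 -> active={job_A:*/16}
Op 2: register job_D */11 -> active={job_A:*/16, job_D:*/11}
Op 3: register job_B */9 -> active={job_A:*/16, job_B:*/9, job_D:*/11}
Op 4: register job_E */7 -> active={job_A:*/16, job_B:*/9, job_D:*/11, job_E:*/7}
Op 5: unregister job_A -> active={job_B:*/9, job_D:*/11, job_E:*/7}
Op 6: register job_E */4 -> active={job_B:*/9, job_D:*/11, job_E:*/4}
Final interval of job_B = 9
Next fire of job_B after T=224: (224//9+1)*9 = 225

Answer: interval=9 next_fire=225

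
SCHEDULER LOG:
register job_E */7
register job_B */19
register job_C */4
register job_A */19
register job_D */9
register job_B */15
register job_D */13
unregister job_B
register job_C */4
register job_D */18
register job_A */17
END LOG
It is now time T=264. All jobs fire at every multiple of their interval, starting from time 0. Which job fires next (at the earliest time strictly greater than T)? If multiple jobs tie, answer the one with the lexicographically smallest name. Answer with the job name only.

Op 1: register job_E */7 -> active={job_E:*/7}
Op 2: register job_B */19 -> active={job_B:*/19, job_E:*/7}
Op 3: register job_C */4 -> active={job_B:*/19, job_C:*/4, job_E:*/7}
Op 4: register job_A */19 -> active={job_A:*/19, job_B:*/19, job_C:*/4, job_E:*/7}
Op 5: register job_D */9 -> active={job_A:*/19, job_B:*/19, job_C:*/4, job_D:*/9, job_E:*/7}
Op 6: register job_B */15 -> active={job_A:*/19, job_B:*/15, job_C:*/4, job_D:*/9, job_E:*/7}
Op 7: register job_D */13 -> active={job_A:*/19, job_B:*/15, job_C:*/4, job_D:*/13, job_E:*/7}
Op 8: unregister job_B -> active={job_A:*/19, job_C:*/4, job_D:*/13, job_E:*/7}
Op 9: register job_C */4 -> active={job_A:*/19, job_C:*/4, job_D:*/13, job_E:*/7}
Op 10: register job_D */18 -> active={job_A:*/19, job_C:*/4, job_D:*/18, job_E:*/7}
Op 11: register job_A */17 -> active={job_A:*/17, job_C:*/4, job_D:*/18, job_E:*/7}
  job_A: interval 17, next fire after T=264 is 272
  job_C: interval 4, next fire after T=264 is 268
  job_D: interval 18, next fire after T=264 is 270
  job_E: interval 7, next fire after T=264 is 266
Earliest = 266, winner (lex tiebreak) = job_E

Answer: job_E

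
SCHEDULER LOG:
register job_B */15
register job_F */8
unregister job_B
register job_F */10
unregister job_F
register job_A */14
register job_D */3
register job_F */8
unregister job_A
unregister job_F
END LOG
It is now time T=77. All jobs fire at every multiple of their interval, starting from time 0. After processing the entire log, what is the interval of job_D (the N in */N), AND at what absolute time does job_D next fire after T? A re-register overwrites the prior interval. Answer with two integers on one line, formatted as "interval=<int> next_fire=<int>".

Answer: interval=3 next_fire=78

Derivation:
Op 1: register job_B */15 -> active={job_B:*/15}
Op 2: register job_F */8 -> active={job_B:*/15, job_F:*/8}
Op 3: unregister job_B -> active={job_F:*/8}
Op 4: register job_F */10 -> active={job_F:*/10}
Op 5: unregister job_F -> active={}
Op 6: register job_A */14 -> active={job_A:*/14}
Op 7: register job_D */3 -> active={job_A:*/14, job_D:*/3}
Op 8: register job_F */8 -> active={job_A:*/14, job_D:*/3, job_F:*/8}
Op 9: unregister job_A -> active={job_D:*/3, job_F:*/8}
Op 10: unregister job_F -> active={job_D:*/3}
Final interval of job_D = 3
Next fire of job_D after T=77: (77//3+1)*3 = 78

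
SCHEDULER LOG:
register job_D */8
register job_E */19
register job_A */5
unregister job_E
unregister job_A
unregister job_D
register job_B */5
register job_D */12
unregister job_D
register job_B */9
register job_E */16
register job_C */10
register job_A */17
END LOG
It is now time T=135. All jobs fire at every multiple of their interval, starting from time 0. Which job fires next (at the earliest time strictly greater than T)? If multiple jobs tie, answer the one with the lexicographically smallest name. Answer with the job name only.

Op 1: register job_D */8 -> active={job_D:*/8}
Op 2: register job_E */19 -> active={job_D:*/8, job_E:*/19}
Op 3: register job_A */5 -> active={job_A:*/5, job_D:*/8, job_E:*/19}
Op 4: unregister job_E -> active={job_A:*/5, job_D:*/8}
Op 5: unregister job_A -> active={job_D:*/8}
Op 6: unregister job_D -> active={}
Op 7: register job_B */5 -> active={job_B:*/5}
Op 8: register job_D */12 -> active={job_B:*/5, job_D:*/12}
Op 9: unregister job_D -> active={job_B:*/5}
Op 10: register job_B */9 -> active={job_B:*/9}
Op 11: register job_E */16 -> active={job_B:*/9, job_E:*/16}
Op 12: register job_C */10 -> active={job_B:*/9, job_C:*/10, job_E:*/16}
Op 13: register job_A */17 -> active={job_A:*/17, job_B:*/9, job_C:*/10, job_E:*/16}
  job_A: interval 17, next fire after T=135 is 136
  job_B: interval 9, next fire after T=135 is 144
  job_C: interval 10, next fire after T=135 is 140
  job_E: interval 16, next fire after T=135 is 144
Earliest = 136, winner (lex tiebreak) = job_A

Answer: job_A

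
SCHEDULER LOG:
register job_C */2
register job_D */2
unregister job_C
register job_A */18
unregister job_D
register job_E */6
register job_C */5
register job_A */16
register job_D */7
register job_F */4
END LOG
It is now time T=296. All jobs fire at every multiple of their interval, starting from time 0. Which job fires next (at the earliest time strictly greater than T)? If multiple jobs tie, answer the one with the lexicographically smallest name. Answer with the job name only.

Op 1: register job_C */2 -> active={job_C:*/2}
Op 2: register job_D */2 -> active={job_C:*/2, job_D:*/2}
Op 3: unregister job_C -> active={job_D:*/2}
Op 4: register job_A */18 -> active={job_A:*/18, job_D:*/2}
Op 5: unregister job_D -> active={job_A:*/18}
Op 6: register job_E */6 -> active={job_A:*/18, job_E:*/6}
Op 7: register job_C */5 -> active={job_A:*/18, job_C:*/5, job_E:*/6}
Op 8: register job_A */16 -> active={job_A:*/16, job_C:*/5, job_E:*/6}
Op 9: register job_D */7 -> active={job_A:*/16, job_C:*/5, job_D:*/7, job_E:*/6}
Op 10: register job_F */4 -> active={job_A:*/16, job_C:*/5, job_D:*/7, job_E:*/6, job_F:*/4}
  job_A: interval 16, next fire after T=296 is 304
  job_C: interval 5, next fire after T=296 is 300
  job_D: interval 7, next fire after T=296 is 301
  job_E: interval 6, next fire after T=296 is 300
  job_F: interval 4, next fire after T=296 is 300
Earliest = 300, winner (lex tiebreak) = job_C

Answer: job_C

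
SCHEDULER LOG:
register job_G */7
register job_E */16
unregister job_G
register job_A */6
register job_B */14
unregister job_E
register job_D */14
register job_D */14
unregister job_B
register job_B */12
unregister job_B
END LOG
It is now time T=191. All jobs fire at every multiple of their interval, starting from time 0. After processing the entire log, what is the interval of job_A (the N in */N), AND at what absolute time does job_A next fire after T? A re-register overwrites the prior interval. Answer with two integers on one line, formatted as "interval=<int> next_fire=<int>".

Answer: interval=6 next_fire=192

Derivation:
Op 1: register job_G */7 -> active={job_G:*/7}
Op 2: register job_E */16 -> active={job_E:*/16, job_G:*/7}
Op 3: unregister job_G -> active={job_E:*/16}
Op 4: register job_A */6 -> active={job_A:*/6, job_E:*/16}
Op 5: register job_B */14 -> active={job_A:*/6, job_B:*/14, job_E:*/16}
Op 6: unregister job_E -> active={job_A:*/6, job_B:*/14}
Op 7: register job_D */14 -> active={job_A:*/6, job_B:*/14, job_D:*/14}
Op 8: register job_D */14 -> active={job_A:*/6, job_B:*/14, job_D:*/14}
Op 9: unregister job_B -> active={job_A:*/6, job_D:*/14}
Op 10: register job_B */12 -> active={job_A:*/6, job_B:*/12, job_D:*/14}
Op 11: unregister job_B -> active={job_A:*/6, job_D:*/14}
Final interval of job_A = 6
Next fire of job_A after T=191: (191//6+1)*6 = 192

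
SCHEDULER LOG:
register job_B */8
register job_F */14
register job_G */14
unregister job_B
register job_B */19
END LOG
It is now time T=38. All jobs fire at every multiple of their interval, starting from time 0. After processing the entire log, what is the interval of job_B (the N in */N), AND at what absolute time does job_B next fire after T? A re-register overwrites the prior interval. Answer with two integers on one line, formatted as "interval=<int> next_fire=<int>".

Op 1: register job_B */8 -> active={job_B:*/8}
Op 2: register job_F */14 -> active={job_B:*/8, job_F:*/14}
Op 3: register job_G */14 -> active={job_B:*/8, job_F:*/14, job_G:*/14}
Op 4: unregister job_B -> active={job_F:*/14, job_G:*/14}
Op 5: register job_B */19 -> active={job_B:*/19, job_F:*/14, job_G:*/14}
Final interval of job_B = 19
Next fire of job_B after T=38: (38//19+1)*19 = 57

Answer: interval=19 next_fire=57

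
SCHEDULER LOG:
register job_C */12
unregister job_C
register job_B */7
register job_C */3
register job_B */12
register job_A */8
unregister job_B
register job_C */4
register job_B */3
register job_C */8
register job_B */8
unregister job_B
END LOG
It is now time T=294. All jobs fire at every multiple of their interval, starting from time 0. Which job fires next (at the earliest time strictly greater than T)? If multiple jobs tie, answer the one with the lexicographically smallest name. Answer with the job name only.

Op 1: register job_C */12 -> active={job_C:*/12}
Op 2: unregister job_C -> active={}
Op 3: register job_B */7 -> active={job_B:*/7}
Op 4: register job_C */3 -> active={job_B:*/7, job_C:*/3}
Op 5: register job_B */12 -> active={job_B:*/12, job_C:*/3}
Op 6: register job_A */8 -> active={job_A:*/8, job_B:*/12, job_C:*/3}
Op 7: unregister job_B -> active={job_A:*/8, job_C:*/3}
Op 8: register job_C */4 -> active={job_A:*/8, job_C:*/4}
Op 9: register job_B */3 -> active={job_A:*/8, job_B:*/3, job_C:*/4}
Op 10: register job_C */8 -> active={job_A:*/8, job_B:*/3, job_C:*/8}
Op 11: register job_B */8 -> active={job_A:*/8, job_B:*/8, job_C:*/8}
Op 12: unregister job_B -> active={job_A:*/8, job_C:*/8}
  job_A: interval 8, next fire after T=294 is 296
  job_C: interval 8, next fire after T=294 is 296
Earliest = 296, winner (lex tiebreak) = job_A

Answer: job_A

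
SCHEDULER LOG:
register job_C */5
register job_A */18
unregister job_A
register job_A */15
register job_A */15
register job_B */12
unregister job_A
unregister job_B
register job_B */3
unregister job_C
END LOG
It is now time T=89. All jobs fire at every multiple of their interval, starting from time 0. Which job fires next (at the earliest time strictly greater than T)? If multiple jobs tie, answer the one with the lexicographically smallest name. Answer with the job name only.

Op 1: register job_C */5 -> active={job_C:*/5}
Op 2: register job_A */18 -> active={job_A:*/18, job_C:*/5}
Op 3: unregister job_A -> active={job_C:*/5}
Op 4: register job_A */15 -> active={job_A:*/15, job_C:*/5}
Op 5: register job_A */15 -> active={job_A:*/15, job_C:*/5}
Op 6: register job_B */12 -> active={job_A:*/15, job_B:*/12, job_C:*/5}
Op 7: unregister job_A -> active={job_B:*/12, job_C:*/5}
Op 8: unregister job_B -> active={job_C:*/5}
Op 9: register job_B */3 -> active={job_B:*/3, job_C:*/5}
Op 10: unregister job_C -> active={job_B:*/3}
  job_B: interval 3, next fire after T=89 is 90
Earliest = 90, winner (lex tiebreak) = job_B

Answer: job_B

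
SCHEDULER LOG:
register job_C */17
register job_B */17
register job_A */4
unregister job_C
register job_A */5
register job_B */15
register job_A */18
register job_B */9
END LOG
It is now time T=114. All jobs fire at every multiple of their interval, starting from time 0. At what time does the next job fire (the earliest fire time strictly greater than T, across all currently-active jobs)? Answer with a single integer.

Answer: 117

Derivation:
Op 1: register job_C */17 -> active={job_C:*/17}
Op 2: register job_B */17 -> active={job_B:*/17, job_C:*/17}
Op 3: register job_A */4 -> active={job_A:*/4, job_B:*/17, job_C:*/17}
Op 4: unregister job_C -> active={job_A:*/4, job_B:*/17}
Op 5: register job_A */5 -> active={job_A:*/5, job_B:*/17}
Op 6: register job_B */15 -> active={job_A:*/5, job_B:*/15}
Op 7: register job_A */18 -> active={job_A:*/18, job_B:*/15}
Op 8: register job_B */9 -> active={job_A:*/18, job_B:*/9}
  job_A: interval 18, next fire after T=114 is 126
  job_B: interval 9, next fire after T=114 is 117
Earliest fire time = 117 (job job_B)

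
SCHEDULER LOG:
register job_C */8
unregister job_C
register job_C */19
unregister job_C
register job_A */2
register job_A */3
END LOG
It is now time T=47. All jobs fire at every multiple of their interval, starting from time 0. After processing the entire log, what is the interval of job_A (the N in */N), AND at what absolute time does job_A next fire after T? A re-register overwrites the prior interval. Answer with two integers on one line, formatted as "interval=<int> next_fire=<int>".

Op 1: register job_C */8 -> active={job_C:*/8}
Op 2: unregister job_C -> active={}
Op 3: register job_C */19 -> active={job_C:*/19}
Op 4: unregister job_C -> active={}
Op 5: register job_A */2 -> active={job_A:*/2}
Op 6: register job_A */3 -> active={job_A:*/3}
Final interval of job_A = 3
Next fire of job_A after T=47: (47//3+1)*3 = 48

Answer: interval=3 next_fire=48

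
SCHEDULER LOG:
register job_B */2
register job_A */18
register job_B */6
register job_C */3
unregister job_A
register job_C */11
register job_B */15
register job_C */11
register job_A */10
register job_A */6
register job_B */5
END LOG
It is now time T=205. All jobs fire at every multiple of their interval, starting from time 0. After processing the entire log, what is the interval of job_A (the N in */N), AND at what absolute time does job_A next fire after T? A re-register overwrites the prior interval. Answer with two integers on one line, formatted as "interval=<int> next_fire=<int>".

Op 1: register job_B */2 -> active={job_B:*/2}
Op 2: register job_A */18 -> active={job_A:*/18, job_B:*/2}
Op 3: register job_B */6 -> active={job_A:*/18, job_B:*/6}
Op 4: register job_C */3 -> active={job_A:*/18, job_B:*/6, job_C:*/3}
Op 5: unregister job_A -> active={job_B:*/6, job_C:*/3}
Op 6: register job_C */11 -> active={job_B:*/6, job_C:*/11}
Op 7: register job_B */15 -> active={job_B:*/15, job_C:*/11}
Op 8: register job_C */11 -> active={job_B:*/15, job_C:*/11}
Op 9: register job_A */10 -> active={job_A:*/10, job_B:*/15, job_C:*/11}
Op 10: register job_A */6 -> active={job_A:*/6, job_B:*/15, job_C:*/11}
Op 11: register job_B */5 -> active={job_A:*/6, job_B:*/5, job_C:*/11}
Final interval of job_A = 6
Next fire of job_A after T=205: (205//6+1)*6 = 210

Answer: interval=6 next_fire=210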